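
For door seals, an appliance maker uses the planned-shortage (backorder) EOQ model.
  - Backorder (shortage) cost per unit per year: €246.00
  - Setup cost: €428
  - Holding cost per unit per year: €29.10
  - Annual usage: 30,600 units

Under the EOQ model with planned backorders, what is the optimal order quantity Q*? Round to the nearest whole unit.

Basic EOQ = √(2·30,600·428/29.1) = 948.748
Backorder adjustment √((H+b)/b) = √((29.1+246)/246) = 1.0575
Q* = 948.748 × 1.0575 ≈ 1,003.30

1,003 units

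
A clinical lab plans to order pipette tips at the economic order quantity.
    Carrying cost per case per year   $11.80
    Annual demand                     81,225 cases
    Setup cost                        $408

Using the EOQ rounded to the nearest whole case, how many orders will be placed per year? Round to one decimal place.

EOQ = √(2DS/H) = √(2 × 81,225 × 408 / 11.8)
    = √(5,616,915.25) ≈ 2,370.00 → Q = 2,370
Orders per year = D/Q = 81,225 / 2,370 = 34.272

34.3 orders per year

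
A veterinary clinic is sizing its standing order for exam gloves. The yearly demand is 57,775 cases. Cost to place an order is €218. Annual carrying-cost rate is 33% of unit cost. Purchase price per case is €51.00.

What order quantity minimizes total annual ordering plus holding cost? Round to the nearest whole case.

1,223 cases

H = i·C = 0.33 × €51 = €16.8300 per case-year
EOQ = √(2DS/H) = √(2 × 57,775 × 218 / 16.83)
    = √(1,496,726.08) ≈ 1,223.41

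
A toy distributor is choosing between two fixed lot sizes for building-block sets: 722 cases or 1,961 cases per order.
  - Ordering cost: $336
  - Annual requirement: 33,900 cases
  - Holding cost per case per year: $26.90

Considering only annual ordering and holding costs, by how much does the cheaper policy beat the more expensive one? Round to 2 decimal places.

For each Q, cost = (D/Q)·S + (Q/2)·H.
TC(722) = (33,900/722)×336 + (722/2)×26.9 = $25,487.08
TC(1,961) = (33,900/1,961)×336 + (1,961/2)×26.9 = $32,183.92
Cheaper: Q = 722.  Difference = $6,696.84

$6,696.84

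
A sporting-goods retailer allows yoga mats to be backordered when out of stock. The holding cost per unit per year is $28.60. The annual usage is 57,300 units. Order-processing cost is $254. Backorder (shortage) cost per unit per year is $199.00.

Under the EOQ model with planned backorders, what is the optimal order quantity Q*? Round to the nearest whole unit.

1,079 units

Q* = √(2DS/H) · √((H + b)/b)
   = √(2 × 57,300 × 254 / 28.6) · √((28.6 + 199) / 199)
   = 1,008.849 × 1.0694 ≈ 1,078.91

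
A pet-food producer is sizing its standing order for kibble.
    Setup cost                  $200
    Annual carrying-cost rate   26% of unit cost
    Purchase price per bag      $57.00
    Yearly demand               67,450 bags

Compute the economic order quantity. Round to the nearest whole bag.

1,349 bags

Carrying cost H = $57 × 26% = $14.8200/bag/yr
Optimal lot size Q* = (2 × 67,450 × $200 / $14.82)^½ ≈ 1,349.26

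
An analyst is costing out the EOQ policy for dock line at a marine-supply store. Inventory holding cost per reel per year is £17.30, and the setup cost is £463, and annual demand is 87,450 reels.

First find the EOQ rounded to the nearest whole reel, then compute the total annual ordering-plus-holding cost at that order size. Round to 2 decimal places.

EOQ = √(2DS/H) = √(2 × 87,450 × 463 / 17.3)
    = √(4,680,849.71) ≈ 2,163.53 → Q = 2,164 reels
Orders/yr = 87,450/2,164 = 40.411; ordering cost = 40.411 × £463 = £18,710.42
Average inventory = 2,164/2 = 1082; holding cost = 1082 × £17.3 = £18,718.60
Total = £18,710.42 + £18,718.60 = £37,429.02

£37,429.02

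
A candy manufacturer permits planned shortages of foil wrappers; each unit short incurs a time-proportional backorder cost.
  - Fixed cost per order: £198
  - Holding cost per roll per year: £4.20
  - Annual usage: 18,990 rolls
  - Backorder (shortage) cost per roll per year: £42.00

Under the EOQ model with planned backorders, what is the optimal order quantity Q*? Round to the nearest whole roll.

Basic EOQ = √(2·18,990·198/4.2) = 1,338.090
Backorder adjustment √((H+b)/b) = √((4.2+42)/42) = 1.0488
Q* = 1,338.090 × 1.0488 ≈ 1,403.40

1,403 rolls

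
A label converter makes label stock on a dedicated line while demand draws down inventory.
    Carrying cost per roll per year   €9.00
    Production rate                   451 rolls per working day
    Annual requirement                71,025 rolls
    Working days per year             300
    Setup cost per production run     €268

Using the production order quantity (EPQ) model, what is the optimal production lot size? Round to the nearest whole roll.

d = 71,025/300 = 236.7500 rolls/day;  effective holding cost H(1 − d/p) = 9·(1 − 236.7500/451) = 4.27550
Q* = √(2DS / H_eff) = √(2·71,025·268 / 4.27550) ≈ 2,983.97

2,984 rolls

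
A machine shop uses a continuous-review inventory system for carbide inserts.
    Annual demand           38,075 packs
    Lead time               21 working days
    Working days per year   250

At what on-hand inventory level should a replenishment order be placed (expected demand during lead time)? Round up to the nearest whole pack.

Daily demand d = 38,075 / 250 = 152.300 packs/day
Demand during lead time = 152.300 × 21 = 3,198.30
Reorder point = 3,198.30 → round up

3,199 packs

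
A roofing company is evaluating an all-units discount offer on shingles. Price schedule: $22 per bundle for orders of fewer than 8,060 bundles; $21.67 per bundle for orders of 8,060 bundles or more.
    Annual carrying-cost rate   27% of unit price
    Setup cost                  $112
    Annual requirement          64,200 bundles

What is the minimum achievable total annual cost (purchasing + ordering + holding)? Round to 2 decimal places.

$1,415,685.24

H₁ = 27%×$22 = $5.9400;  H₂ = 27%×$21.67 = $5.8509
EOQ₁ = √(2×64,200×112/5.9400) = 1,555.96  (< 8,060, feasible at tier 1)
EOQ₂ = √(2×64,200×112/5.8509) = 1,567.76  (< 8,060 → use Q = 8,060 at tier-2 price)
TC(tier 1 (EOQ₁), Q≈1,556.0) = $1,421,642.40
TC(tier 2, Q≈8,060.0) = $1,415,685.24
Minimum at tier 2: $1,415,685.24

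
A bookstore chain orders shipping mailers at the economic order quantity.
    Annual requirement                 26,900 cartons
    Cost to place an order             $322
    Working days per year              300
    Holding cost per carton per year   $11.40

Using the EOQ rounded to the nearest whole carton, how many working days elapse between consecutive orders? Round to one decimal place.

13.8 days

Optimal lot size Q* = (2 × 26,900 × $322 / $11.4)^½ ≈ 1,232.73 → Q = 1,233 cartons
Days between orders = 300 / (D/Q) = 300 / 21.817 ≈ 13.751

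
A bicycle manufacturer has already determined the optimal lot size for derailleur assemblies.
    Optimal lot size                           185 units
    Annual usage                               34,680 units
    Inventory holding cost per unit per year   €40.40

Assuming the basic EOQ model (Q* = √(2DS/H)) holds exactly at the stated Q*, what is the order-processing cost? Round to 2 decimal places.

Since Q* = (2DS/H)^½, squaring gives Q*²·H = 2DS.
S = Q²H / (2D) = 185² × 40.4 / (2 × 34,680) = 19.9350

€19.93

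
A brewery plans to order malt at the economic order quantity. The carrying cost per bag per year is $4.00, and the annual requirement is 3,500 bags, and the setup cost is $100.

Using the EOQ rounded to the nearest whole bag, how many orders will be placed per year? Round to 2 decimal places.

Q* = √(2·D·S / H) = √(2·3,500·100 / 4) = √175,000.0 ≈ 418.33 → Q = 418
Orders per year = D/Q = 3,500 / 418 = 8.373

8.37 orders per year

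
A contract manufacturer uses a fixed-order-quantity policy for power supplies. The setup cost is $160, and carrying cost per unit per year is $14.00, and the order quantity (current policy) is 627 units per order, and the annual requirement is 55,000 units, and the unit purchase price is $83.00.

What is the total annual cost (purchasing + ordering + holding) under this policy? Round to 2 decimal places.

$4,583,424.09

Ordering: D/Q × S = 55,000/627 × $160 = $14,035.09
Holding:  Q/2 × H = 627/2 × $14 = $4,389.00
Purchase cost = D·C = 55,000 × 83 = $4,565,000.00
Total = $14,035.09 + $4,389.00 + $4,565,000.00 = $4,583,424.09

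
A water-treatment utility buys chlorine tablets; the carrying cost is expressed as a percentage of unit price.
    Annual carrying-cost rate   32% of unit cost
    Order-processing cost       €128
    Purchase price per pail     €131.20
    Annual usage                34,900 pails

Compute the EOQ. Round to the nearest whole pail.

H = i·C = 0.32 × €131.2 = €41.9840 per pail-year
2DS/H = 2·34,900·128/41.984 = 212,804.88
EOQ = √212,804.88 ≈ 461.31

461 pails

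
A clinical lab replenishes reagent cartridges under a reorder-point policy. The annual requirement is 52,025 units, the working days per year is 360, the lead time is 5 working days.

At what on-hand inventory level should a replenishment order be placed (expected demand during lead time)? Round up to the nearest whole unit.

Daily demand d = 52,025 / 360 = 144.514 units/day
Demand during lead time = 144.514 × 5 = 722.57
Reorder point = 722.57 → round up

723 units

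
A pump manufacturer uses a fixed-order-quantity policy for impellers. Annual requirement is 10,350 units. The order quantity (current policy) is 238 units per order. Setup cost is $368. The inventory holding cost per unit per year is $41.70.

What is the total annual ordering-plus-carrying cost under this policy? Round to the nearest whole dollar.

$20,966

Annual ordering cost = (D/Q)·S = (10,350/238) × 368 = $16,003.36
Annual holding cost  = (Q/2)·H = (238/2) × 41.7 = $4,962.30
Total = $16,003.36 + $4,962.30 = $20,965.66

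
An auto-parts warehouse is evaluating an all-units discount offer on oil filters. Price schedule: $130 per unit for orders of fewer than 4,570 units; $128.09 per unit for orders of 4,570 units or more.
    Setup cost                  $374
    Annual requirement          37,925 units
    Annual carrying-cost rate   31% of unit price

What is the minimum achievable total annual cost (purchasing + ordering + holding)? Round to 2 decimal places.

$4,951,649.51

H₁ = 31%×$130 = $40.3000;  H₂ = 31%×$128.09 = $39.7079
EOQ₁ = √(2×37,925×374/40.3000) = 839.00  (< 4,570, feasible at tier 1)
EOQ₂ = √(2×37,925×374/39.7079) = 845.23  (< 4,570 → use Q = 4,570 at tier-2 price)
TC(tier 1 (EOQ₁), Q≈839.0) = $4,964,061.63
TC(tier 2, Q≈4,570.0) = $4,951,649.51
Minimum at tier 2: $4,951,649.51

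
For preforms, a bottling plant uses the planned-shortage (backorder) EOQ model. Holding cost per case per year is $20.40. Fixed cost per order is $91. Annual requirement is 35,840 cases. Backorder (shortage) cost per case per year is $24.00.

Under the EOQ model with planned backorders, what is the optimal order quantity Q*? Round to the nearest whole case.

Q* = √(2DS/H) · √((H + b)/b)
   = √(2 × 35,840 × 91 / 20.4) · √((20.4 + 24) / 24)
   = 565.464 × 1.3601 ≈ 769.11

769 cases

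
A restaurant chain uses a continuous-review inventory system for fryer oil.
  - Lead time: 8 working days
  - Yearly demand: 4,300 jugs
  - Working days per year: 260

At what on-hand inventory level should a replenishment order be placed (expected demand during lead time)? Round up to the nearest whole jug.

Daily demand d = 4,300 / 260 = 16.538 jugs/day
Demand during lead time = 16.538 × 8 = 132.31
Reorder point = 132.31 → round up

133 jugs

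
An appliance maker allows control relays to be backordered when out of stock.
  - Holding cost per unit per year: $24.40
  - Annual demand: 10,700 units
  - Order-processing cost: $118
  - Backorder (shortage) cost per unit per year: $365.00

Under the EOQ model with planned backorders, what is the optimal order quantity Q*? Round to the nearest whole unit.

Q* = √(2DS/H) · √((H + b)/b)
   = √(2 × 10,700 × 118 / 24.4) · √((24.4 + 365) / 365)
   = 321.701 × 1.0329 ≈ 332.28

332 units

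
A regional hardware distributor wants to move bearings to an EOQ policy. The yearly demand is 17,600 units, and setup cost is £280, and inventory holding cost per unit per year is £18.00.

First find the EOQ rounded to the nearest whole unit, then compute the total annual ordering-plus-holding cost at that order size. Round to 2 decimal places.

£13,319.46

EOQ = √(2DS/H) = √(2 × 17,600 × 280 / 18)
    = √(547,555.56) ≈ 739.97 → Q = 740 units
Annual ordering cost = (D/Q)·S = (17,600/740) × 280 = £6,659.46
Annual holding cost  = (Q/2)·H = (740/2) × 18 = £6,660.00
Total = £6,659.46 + £6,660.00 = £13,319.46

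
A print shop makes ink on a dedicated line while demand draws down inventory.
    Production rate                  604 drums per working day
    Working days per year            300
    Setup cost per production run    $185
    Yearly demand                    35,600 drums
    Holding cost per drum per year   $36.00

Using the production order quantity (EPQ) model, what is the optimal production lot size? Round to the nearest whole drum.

675 drums

d = 35,600/300 = 118.6667 drums/day;  effective holding cost H(1 − d/p) = 36·(1 − 118.6667/604) = 28.92715
Q* = √(2DS / H_eff) = √(2·35,600·185 / 28.92715) ≈ 674.80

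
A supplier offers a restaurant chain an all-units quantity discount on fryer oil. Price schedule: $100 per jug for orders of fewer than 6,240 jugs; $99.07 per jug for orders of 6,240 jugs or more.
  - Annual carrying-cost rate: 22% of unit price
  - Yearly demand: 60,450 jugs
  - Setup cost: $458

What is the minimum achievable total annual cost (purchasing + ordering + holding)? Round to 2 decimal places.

H₁ = 22%×$100 = $22.0000;  H₂ = 22%×$99.07 = $21.7954
EOQ₁ = √(2×60,450×458/22.0000) = 1,586.48  (< 6,240, feasible at tier 1)
EOQ₂ = √(2×60,450×458/21.7954) = 1,593.91  (< 6,240 → use Q = 6,240 at tier-2 price)
TC(tier 1 (EOQ₁), Q≈1,586.5) = $6,079,902.56
TC(tier 2, Q≈6,240.0) = $6,061,220.02
Minimum at tier 2: $6,061,220.02

$6,061,220.02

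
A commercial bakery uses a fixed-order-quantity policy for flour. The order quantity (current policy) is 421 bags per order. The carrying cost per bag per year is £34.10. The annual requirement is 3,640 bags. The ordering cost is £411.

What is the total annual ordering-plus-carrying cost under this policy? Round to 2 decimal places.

£10,731.59

Annual ordering cost = (D/Q)·S = (3,640/421) × 411 = £3,553.54
Annual holding cost  = (Q/2)·H = (421/2) × 34.1 = £7,178.05
Total = £3,553.54 + £7,178.05 = £10,731.59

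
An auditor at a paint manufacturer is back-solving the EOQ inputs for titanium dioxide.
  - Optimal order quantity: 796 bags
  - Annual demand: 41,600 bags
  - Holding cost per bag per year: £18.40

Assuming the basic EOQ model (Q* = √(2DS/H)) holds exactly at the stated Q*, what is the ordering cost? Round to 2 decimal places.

EOQ relation: Q² = 2DS/H, so rearrange for the unknown.
S = Q²H / (2D) = 796² × 18.4 / (2 × 41,600) = 140.1266

£140.13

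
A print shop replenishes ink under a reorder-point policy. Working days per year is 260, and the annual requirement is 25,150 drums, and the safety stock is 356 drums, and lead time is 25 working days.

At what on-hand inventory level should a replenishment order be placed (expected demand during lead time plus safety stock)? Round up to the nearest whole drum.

2,775 drums

Daily demand d = 25,150 / 260 = 96.731 drums/day
Demand during lead time = 96.731 × 25 = 2,418.27
Reorder point = 2,418.27 + 356 = 2,774.27 → round up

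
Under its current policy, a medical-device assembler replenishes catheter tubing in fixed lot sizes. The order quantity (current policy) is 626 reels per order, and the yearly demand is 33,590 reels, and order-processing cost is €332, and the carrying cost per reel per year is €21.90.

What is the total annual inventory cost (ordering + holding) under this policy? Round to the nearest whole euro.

Ordering: D/Q × S = 33,590/626 × €332 = €17,814.50
Holding:  Q/2 × H = 626/2 × €21.9 = €6,854.70
Total = €17,814.50 + €6,854.70 = €24,669.20

€24,669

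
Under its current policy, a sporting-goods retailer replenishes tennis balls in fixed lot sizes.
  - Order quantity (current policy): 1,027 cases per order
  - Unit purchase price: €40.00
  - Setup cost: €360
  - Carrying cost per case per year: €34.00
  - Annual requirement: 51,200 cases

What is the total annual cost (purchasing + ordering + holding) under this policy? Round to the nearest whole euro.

€2,083,406

Annual ordering cost = (D/Q)·S = (51,200/1,027) × 360 = €17,947.42
Annual holding cost  = (Q/2)·H = (1,027/2) × 34 = €17,459.00
Purchase cost = D·C = 51,200 × 40 = €2,048,000.00
Total = €17,947.42 + €17,459.00 + €2,048,000.00 = €2,083,406.42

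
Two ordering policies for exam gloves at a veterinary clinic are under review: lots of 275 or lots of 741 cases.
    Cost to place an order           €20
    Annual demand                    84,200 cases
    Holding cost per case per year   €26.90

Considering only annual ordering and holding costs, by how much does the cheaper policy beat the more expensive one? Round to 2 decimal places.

TC(Q) = (D/Q)S + (Q/2)H
TC(275) = (84,200/275)×20 + (275/2)×26.9 = €9,822.39
TC(741) = (84,200/741)×20 + (741/2)×26.9 = €12,239.05
|ΔTC| = |€9,822.39 − €12,239.05| = €2,416.67

€2,416.67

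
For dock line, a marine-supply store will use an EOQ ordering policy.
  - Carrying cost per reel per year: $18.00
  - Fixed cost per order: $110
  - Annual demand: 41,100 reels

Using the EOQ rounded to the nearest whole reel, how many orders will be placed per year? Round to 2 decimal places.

57.97 orders per year

Optimal lot size Q* = (2 × 41,100 × $110 / $18)^½ ≈ 708.75 → Q = 709
N = D/Q = 41,100/709 ≈ 57.969 orders/yr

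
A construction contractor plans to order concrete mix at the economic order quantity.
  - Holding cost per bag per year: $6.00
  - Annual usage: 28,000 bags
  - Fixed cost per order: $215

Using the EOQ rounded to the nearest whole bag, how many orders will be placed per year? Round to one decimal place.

Optimal lot size Q* = (2 × 28,000 × $215 / $6)^½ ≈ 1,416.57 → Q = 1,417
Orders per year = D/Q = 28,000 / 1,417 = 19.760

19.8 orders per year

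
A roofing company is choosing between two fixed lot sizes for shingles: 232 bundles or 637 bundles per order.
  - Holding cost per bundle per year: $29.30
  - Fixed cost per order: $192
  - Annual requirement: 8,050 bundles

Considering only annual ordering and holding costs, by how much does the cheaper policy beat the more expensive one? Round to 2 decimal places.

Annual cost at Q: ordering D·S/Q plus holding Q·H/2.
TC(232) = (8,050/232)×192 + (232/2)×29.3 = $10,060.87
TC(637) = (8,050/637)×192 + (637/2)×29.3 = $11,758.42
|ΔTC| = |$10,060.87 − $11,758.42| = $1,697.55

$1,697.55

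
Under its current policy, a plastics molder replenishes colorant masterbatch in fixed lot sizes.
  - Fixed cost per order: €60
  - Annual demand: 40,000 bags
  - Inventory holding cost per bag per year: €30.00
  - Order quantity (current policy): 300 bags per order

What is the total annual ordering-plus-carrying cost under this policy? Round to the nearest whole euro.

€12,500

Ordering: D/Q × S = 40,000/300 × €60 = €8,000.00
Holding:  Q/2 × H = 300/2 × €30 = €4,500.00
Total = €8,000.00 + €4,500.00 = €12,500.00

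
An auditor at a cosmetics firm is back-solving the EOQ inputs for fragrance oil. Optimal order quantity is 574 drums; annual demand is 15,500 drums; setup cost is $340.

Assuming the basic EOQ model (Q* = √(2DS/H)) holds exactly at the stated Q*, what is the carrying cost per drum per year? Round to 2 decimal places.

$31.99

Since Q* = (2DS/H)^½, squaring gives Q*²·H = 2DS.
H = 2DS / Q² = 2 × 15,500 × 340 / 574² = 31.9902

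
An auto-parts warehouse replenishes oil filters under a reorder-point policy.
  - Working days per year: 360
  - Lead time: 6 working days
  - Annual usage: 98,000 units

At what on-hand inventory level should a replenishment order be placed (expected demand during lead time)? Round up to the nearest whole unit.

1,634 units

Daily demand d = 98,000 / 360 = 272.222 units/day
Demand during lead time = 272.222 × 6 = 1,633.33
Reorder point = 1,633.33 → round up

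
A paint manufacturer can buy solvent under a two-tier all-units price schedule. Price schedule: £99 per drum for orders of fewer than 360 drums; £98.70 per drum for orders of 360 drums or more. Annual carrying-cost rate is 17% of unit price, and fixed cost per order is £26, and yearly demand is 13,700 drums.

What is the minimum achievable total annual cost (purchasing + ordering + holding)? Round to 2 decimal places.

£1,356,199.66

H₁ = 17%×£99 = £16.8300;  H₂ = 17%×£98.70 = £16.7790
EOQ₁ = √(2×13,700×26/16.8300) = 205.74  (< 360, feasible at tier 1)
EOQ₂ = √(2×13,700×26/16.7790) = 206.05  (< 360 → use Q = 360 at tier-2 price)
TC(tier 1 (EOQ₁), Q≈205.7) = £1,359,762.61
TC(tier 2, Q≈360.0) = £1,356,199.66
Minimum at tier 2: £1,356,199.66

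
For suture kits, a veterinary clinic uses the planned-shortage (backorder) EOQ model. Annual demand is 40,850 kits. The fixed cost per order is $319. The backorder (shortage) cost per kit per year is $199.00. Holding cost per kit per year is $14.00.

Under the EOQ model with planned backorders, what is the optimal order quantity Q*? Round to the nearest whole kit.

Q* = √(2DS/H) · √((H + b)/b)
   = √(2 × 40,850 × 319 / 14) · √((14 + 199) / 199)
   = 1,364.402 × 1.0346 ≈ 1,411.58

1,412 kits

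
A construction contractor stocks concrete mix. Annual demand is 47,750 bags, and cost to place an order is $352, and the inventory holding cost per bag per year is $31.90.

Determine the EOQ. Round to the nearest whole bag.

1,027 bags

EOQ = √(2DS/H) = √(2 × 47,750 × 352 / 31.9)
    = √(1,053,793.10) ≈ 1,026.54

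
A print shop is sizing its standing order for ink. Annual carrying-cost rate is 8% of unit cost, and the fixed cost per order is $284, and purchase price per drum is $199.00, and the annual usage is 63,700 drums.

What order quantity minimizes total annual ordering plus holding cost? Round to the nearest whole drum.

H = i·C = 0.08 × $199 = $15.9200 per drum-year
EOQ = √(2DS/H) = √(2 × 63,700 × 284 / 15.92)
    = √(2,272,713.57) ≈ 1,507.55

1,508 drums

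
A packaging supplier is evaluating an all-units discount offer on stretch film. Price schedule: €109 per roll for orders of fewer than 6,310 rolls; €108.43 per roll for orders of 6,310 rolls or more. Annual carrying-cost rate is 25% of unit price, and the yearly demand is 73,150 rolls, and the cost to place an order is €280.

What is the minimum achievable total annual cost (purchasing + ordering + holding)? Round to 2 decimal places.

H₁ = 25%×€109 = €27.2500;  H₂ = 25%×€108.43 = €27.1075
EOQ₁ = √(2×73,150×280/27.2500) = 1,226.08  (< 6,310, feasible at tier 1)
EOQ₂ = √(2×73,150×280/27.1075) = 1,229.30  (< 6,310 → use Q = 6,310 at tier-2 price)
TC(tier 1 (EOQ₁), Q≈1,226.1) = €8,006,760.61
TC(tier 2, Q≈6,310.0) = €8,020,424.62
Minimum at tier 1 (EOQ₁): €8,006,760.61

€8,006,760.61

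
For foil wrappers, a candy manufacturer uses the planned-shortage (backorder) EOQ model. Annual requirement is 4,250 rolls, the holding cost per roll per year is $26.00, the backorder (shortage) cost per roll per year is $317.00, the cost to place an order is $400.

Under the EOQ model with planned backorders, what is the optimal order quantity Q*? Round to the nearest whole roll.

376 rolls

Q* = √(2DS/H) · √((H + b)/b)
   = √(2 × 4,250 × 400 / 26) · √((26 + 317) / 317)
   = 361.620 × 1.0402 ≈ 376.16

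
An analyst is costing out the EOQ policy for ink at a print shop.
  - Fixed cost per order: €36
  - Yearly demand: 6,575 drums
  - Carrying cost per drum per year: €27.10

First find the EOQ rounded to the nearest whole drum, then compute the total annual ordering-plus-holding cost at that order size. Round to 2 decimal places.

€3,581.78

Optimal lot size Q* = (2 × 6,575 × €36 / €27.1)^½ ≈ 132.17 → Q = 132 drums
Ordering: D/Q × S = 6,575/132 × €36 = €1,793.18
Holding:  Q/2 × H = 132/2 × €27.1 = €1,788.60
Total = €1,793.18 + €1,788.60 = €3,581.78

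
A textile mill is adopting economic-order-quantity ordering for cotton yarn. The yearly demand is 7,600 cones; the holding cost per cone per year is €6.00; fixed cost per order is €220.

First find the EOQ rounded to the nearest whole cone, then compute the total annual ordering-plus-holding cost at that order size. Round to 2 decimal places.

EOQ = √(2DS/H) = √(2 × 7,600 × 220 / 6)
    = √(557,333.33) ≈ 746.55 → Q = 747 cones
Annual ordering cost = (D/Q)·S = (7,600/747) × 220 = €2,238.29
Annual holding cost  = (Q/2)·H = (747/2) × 6 = €2,241.00
Total = €2,238.29 + €2,241.00 = €4,479.29

€4,479.29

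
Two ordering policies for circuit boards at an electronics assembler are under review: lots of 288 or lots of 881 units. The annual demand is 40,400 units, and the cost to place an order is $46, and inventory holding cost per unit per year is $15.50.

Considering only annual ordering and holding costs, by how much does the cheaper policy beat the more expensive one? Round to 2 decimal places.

For each Q, cost = (D/Q)·S + (Q/2)·H.
TC(288) = (40,400/288)×46 + (288/2)×15.5 = $8,684.78
TC(881) = (40,400/881)×46 + (881/2)×15.5 = $8,937.17
Cheaper: Q = 288.  Difference = $252.39

$252.39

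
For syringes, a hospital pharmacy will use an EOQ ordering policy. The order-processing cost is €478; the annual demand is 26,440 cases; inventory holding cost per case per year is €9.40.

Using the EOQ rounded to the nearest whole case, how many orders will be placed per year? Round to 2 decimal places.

Q* = √(2·D·S / H) = √(2·26,440·478 / 9.4) = √2,689,004.3 ≈ 1,639.82 → Q = 1,640
Orders per year = D/Q = 26,440 / 1,640 = 16.122

16.12 orders per year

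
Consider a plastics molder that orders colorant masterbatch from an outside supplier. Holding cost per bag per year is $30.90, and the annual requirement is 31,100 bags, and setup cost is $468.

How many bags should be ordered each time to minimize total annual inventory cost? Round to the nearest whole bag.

2DS/H = 2·31,100·468/30.9 = 942,058.25
EOQ = √942,058.25 ≈ 970.60

971 bags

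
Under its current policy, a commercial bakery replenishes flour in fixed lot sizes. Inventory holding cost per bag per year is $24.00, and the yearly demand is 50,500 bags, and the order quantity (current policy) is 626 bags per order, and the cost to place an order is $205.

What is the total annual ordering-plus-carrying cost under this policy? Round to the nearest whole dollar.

Ordering: D/Q × S = 50,500/626 × $205 = $16,537.54
Holding:  Q/2 × H = 626/2 × $24 = $7,512.00
Total = $16,537.54 + $7,512.00 = $24,049.54

$24,050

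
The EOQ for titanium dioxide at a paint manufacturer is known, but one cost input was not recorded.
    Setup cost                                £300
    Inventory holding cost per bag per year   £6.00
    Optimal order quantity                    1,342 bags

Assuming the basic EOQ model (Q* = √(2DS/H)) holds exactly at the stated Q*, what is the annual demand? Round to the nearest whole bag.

18,010 bags per year

EOQ relation: Q² = 2DS/H, so rearrange for the unknown.
D = Q²H / (2S) = 1,342² × 6 / (2 × 300) = 18,009.64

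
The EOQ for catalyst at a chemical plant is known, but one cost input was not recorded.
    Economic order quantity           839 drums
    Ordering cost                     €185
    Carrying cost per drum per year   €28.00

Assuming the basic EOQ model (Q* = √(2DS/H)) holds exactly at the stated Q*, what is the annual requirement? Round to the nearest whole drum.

Since Q* = (2DS/H)^½, squaring gives Q*²·H = 2DS.
D = Q²H / (2S) = 839² × 28 / (2 × 185) = 53,269.70

53,270 drums per year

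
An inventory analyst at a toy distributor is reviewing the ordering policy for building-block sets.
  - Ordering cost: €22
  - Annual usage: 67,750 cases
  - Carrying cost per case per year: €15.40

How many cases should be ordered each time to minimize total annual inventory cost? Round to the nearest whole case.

EOQ = √(2DS/H) = √(2 × 67,750 × 22 / 15.4)
    = √(193,571.43) ≈ 439.97

440 cases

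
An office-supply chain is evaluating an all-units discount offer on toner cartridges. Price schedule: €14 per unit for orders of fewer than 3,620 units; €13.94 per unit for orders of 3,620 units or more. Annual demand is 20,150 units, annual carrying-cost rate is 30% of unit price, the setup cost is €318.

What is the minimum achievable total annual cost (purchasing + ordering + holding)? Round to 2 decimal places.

€289,436.53

H₁ = 30%×€14 = €4.2000;  H₂ = 30%×€13.94 = €4.1820
EOQ₁ = √(2×20,150×318/4.2000) = 1,746.79  (< 3,620, feasible at tier 1)
EOQ₂ = √(2×20,150×318/4.1820) = 1,750.55  (< 3,620 → use Q = 3,620 at tier-2 price)
TC(tier 1 (EOQ₁), Q≈1,746.8) = €289,436.53
TC(tier 2, Q≈3,620.0) = €290,230.50
Minimum at tier 1 (EOQ₁): €289,436.53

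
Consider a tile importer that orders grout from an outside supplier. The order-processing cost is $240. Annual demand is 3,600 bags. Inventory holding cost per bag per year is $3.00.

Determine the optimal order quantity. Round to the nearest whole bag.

759 bags

Optimal lot size Q* = (2 × 3,600 × $240 / $3)^½ ≈ 758.95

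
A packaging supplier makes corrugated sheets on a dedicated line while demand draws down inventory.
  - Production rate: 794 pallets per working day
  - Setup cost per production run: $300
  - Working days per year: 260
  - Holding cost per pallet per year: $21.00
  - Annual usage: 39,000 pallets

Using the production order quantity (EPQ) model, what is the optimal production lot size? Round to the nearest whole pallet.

d = 39,000/260 = 150.0000 pallets/day;  effective holding cost H(1 − d/p) = 21·(1 − 150.0000/794) = 17.03275
Q* = √(2DS / H_eff) = √(2·39,000·300 / 17.03275) ≈ 1,172.10

1,172 pallets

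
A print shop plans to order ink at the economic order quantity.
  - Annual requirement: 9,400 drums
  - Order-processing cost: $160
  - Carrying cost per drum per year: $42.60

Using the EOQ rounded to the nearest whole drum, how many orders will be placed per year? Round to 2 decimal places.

35.34 orders per year

EOQ = √(2DS/H) = √(2 × 9,400 × 160 / 42.6)
    = √(70,610.33) ≈ 265.73 → Q = 266
N = D/Q = 9,400/266 ≈ 35.338 orders/yr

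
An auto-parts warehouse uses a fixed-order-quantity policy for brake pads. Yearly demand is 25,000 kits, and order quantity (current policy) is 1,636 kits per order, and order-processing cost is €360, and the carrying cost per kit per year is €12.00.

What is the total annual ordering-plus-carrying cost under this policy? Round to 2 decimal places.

Annual ordering cost = (D/Q)·S = (25,000/1,636) × 360 = €5,501.22
Annual holding cost  = (Q/2)·H = (1,636/2) × 12 = €9,816.00
Total = €5,501.22 + €9,816.00 = €15,317.22

€15,317.22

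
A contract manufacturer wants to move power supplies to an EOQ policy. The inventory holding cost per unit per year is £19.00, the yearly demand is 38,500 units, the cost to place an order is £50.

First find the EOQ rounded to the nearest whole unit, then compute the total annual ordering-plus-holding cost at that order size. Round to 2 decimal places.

£8,552.78

EOQ = √(2DS/H) = √(2 × 38,500 × 50 / 19)
    = √(202,631.58) ≈ 450.15 → Q = 450 units
Ordering: D/Q × S = 38,500/450 × £50 = £4,277.78
Holding:  Q/2 × H = 450/2 × £19 = £4,275.00
Total = £4,277.78 + £4,275.00 = £8,552.78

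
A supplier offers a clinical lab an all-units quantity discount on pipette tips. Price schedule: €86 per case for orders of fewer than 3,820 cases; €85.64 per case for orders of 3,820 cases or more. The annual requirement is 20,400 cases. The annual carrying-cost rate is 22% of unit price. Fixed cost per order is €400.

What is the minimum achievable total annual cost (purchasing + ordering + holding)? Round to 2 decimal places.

€1,771,971.98

H₁ = 22%×€86 = €18.9200;  H₂ = 22%×€85.64 = €18.8408
EOQ₁ = √(2×20,400×400/18.9200) = 928.75  (< 3,820, feasible at tier 1)
EOQ₂ = √(2×20,400×400/18.8408) = 930.70  (< 3,820 → use Q = 3,820 at tier-2 price)
TC(tier 1 (EOQ₁), Q≈928.8) = €1,771,971.98
TC(tier 2, Q≈3,820.0) = €1,785,178.05
Minimum at tier 1 (EOQ₁): €1,771,971.98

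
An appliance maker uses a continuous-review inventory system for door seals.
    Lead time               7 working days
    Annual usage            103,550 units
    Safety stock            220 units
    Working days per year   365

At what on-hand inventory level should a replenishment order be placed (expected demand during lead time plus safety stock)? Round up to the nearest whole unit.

Daily demand d = 103,550 / 365 = 283.699 units/day
Demand during lead time = 283.699 × 7 = 1,985.89
Reorder point = 1,985.89 + 220 = 2,205.89 → round up

2,206 units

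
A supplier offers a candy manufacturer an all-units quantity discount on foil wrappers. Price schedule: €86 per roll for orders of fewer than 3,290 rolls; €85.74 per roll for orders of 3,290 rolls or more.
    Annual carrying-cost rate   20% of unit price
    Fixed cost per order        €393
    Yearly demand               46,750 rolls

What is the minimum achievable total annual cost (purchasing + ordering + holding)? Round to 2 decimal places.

€4,042,137.88

H₁ = 20%×€86 = €17.2000;  H₂ = 20%×€85.74 = €17.1480
EOQ₁ = √(2×46,750×393/17.2000) = 1,461.63  (< 3,290, feasible at tier 1)
EOQ₂ = √(2×46,750×393/17.1480) = 1,463.85  (< 3,290 → use Q = 3,290 at tier-2 price)
TC(tier 1 (EOQ₁), Q≈1,461.6) = €4,045,640.06
TC(tier 2, Q≈3,290.0) = €4,042,137.88
Minimum at tier 2: €4,042,137.88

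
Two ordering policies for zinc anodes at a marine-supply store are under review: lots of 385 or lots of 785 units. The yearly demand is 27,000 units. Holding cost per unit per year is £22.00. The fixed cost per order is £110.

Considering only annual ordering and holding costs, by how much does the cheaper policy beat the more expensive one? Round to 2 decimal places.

£469.15

Annual cost at Q: ordering D·S/Q plus holding Q·H/2.
TC(385) = (27,000/385)×110 + (385/2)×22 = £11,949.29
TC(785) = (27,000/785)×110 + (785/2)×22 = £12,418.44
Cheaper: Q = 385.  Difference = £469.15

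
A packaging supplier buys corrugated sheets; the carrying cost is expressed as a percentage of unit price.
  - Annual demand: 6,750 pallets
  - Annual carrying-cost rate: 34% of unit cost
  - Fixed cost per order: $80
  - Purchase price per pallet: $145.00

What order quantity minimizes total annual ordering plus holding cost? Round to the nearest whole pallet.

148 pallets

Holding cost per pallet per year: H = 34% × $145 = $49.3000
Optimal lot size Q* = (2 × 6,750 × $80 / $49.3)^½ ≈ 148.01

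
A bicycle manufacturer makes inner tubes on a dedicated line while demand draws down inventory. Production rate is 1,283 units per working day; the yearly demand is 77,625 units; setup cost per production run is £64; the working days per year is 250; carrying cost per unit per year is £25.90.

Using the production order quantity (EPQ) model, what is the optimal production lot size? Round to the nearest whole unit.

Daily demand d = 77,625/250 = 310.500; p = 1283; 1 − d/p = 0.75799
EPQ = √(2DS / (H(1 − d/p)))
    = √(2 × 77,625 × 64 / (25.9 × 0.75799)) ≈ 711.42

711 units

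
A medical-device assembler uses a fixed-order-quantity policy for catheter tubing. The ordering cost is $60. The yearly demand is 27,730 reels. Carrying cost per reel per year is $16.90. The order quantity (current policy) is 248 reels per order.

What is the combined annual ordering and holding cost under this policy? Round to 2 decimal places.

$8,804.47

Orders/yr = 27,730/248 = 111.815; ordering cost = 111.815 × $60 = $6,708.87
Average inventory = 248/2 = 124; holding cost = 124 × $16.9 = $2,095.60
Total = $6,708.87 + $2,095.60 = $8,804.47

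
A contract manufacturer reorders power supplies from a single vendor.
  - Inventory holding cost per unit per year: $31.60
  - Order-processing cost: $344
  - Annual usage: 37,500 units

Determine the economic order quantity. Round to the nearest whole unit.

904 units

Q* = √(2·D·S / H) = √(2·37,500·344 / 31.6) = √816,455.7 ≈ 903.58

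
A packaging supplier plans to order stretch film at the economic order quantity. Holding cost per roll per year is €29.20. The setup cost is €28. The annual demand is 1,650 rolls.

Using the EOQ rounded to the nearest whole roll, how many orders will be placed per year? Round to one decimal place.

EOQ = √(2DS/H) = √(2 × 1,650 × 28 / 29.2)
    = √(3,164.38) ≈ 56.25 → Q = 56
N = D/Q = 1,650/56 ≈ 29.464 orders/yr

29.5 orders per year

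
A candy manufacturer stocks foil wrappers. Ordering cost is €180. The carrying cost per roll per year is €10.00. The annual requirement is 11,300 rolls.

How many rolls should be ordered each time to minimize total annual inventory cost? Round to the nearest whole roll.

638 rolls

Optimal lot size Q* = (2 × 11,300 × €180 / €10)^½ ≈ 637.81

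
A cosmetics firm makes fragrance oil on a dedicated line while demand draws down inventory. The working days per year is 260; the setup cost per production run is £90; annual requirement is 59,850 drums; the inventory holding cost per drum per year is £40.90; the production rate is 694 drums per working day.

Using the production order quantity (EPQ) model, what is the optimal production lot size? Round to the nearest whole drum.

Daily demand d = 59,850/260 = 230.192; p = 694; 1 − d/p = 0.66831
EPQ = √(2DS / (H(1 − d/p)))
    = √(2 × 59,850 × 90 / (40.9 × 0.66831)) ≈ 627.79

628 drums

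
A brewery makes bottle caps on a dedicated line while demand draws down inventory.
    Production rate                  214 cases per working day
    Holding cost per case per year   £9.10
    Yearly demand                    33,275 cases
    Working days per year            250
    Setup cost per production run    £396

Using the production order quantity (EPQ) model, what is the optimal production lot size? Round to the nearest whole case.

d = 33,275/250 = 133.1000 cases/day;  effective holding cost H(1 − d/p) = 9.1·(1 − 133.1000/214) = 3.44014
Q* = √(2DS / H_eff) = √(2·33,275·396 / 3.44014) ≈ 2,767.79

2,768 cases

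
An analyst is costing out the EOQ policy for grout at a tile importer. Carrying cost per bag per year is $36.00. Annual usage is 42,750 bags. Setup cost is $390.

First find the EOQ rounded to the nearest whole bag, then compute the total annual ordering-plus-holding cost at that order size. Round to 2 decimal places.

$34,647.08

Q* = √(2·D·S / H) = √(2·42,750·390 / 36) = √926,250.0 ≈ 962.42 → Q = 962 bags
Orders/yr = 42,750/962 = 44.439; ordering cost = 44.439 × $390 = $17,331.08
Average inventory = 962/2 = 481; holding cost = 481 × $36 = $17,316.00
Total = $17,331.08 + $17,316.00 = $34,647.08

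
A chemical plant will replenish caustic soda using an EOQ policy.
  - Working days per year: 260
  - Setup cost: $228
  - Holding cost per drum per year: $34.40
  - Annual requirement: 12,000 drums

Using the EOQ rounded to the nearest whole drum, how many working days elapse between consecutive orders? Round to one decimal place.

Optimal lot size Q* = (2 × 12,000 × $228 / $34.4)^½ ≈ 398.84 → Q = 399 drums
Cycle time = (working days × Q)/D = (260 × 399) / 12,000 = 8.645 days

8.6 days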